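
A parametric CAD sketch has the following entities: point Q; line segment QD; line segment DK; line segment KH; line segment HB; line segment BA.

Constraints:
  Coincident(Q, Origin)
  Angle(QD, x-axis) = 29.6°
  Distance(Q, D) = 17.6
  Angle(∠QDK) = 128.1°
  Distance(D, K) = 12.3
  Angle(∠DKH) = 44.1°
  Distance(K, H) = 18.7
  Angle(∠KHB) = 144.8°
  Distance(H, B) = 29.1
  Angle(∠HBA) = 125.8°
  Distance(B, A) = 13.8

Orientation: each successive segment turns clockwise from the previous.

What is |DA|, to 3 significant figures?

40.3

Q is at the origin; QD runs at 29.6° with length 17.6, so D = (15.3, 8.69). ∠QDK = 128.1° gives DK at -22.3° from the x-axis; with |DK| = 12.3, K = (26.7, 4.03). ∠DKH = 44.1° gives KH at -158° from the x-axis; with |KH| = 18.7, H = (9.32, -2.92). ∠KHB = 144.8° gives HB at 167° from the x-axis; with |HB| = 29.1, B = (-19.0, 3.83). ∠HBA = 125.8° gives BA at 112° from the x-axis; with |BA| = 13.8, A = (-24.2, 16.6). Then |DA| = |A − D| = 40.3.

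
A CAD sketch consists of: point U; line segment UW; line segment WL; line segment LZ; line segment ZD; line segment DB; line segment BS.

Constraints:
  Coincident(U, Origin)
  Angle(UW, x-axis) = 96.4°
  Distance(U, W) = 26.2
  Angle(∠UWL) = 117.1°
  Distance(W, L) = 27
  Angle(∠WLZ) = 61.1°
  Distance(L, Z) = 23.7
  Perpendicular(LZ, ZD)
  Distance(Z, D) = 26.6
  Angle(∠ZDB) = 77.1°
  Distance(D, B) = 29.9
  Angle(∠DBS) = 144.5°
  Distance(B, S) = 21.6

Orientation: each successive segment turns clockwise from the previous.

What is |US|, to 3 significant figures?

62.0

U is at the origin; UW runs at 96.4° with length 26.2, so W = (-2.92, 26.0). ∠UWL = 117.1° gives WL at 33.5° from the x-axis; with |WL| = 27.0, L = (19.6, 40.9). ∠WLZ = 61.1° gives LZ at -85.4° from the x-axis; with |LZ| = 23.7, Z = (21.5, 17.3). LZ ⟂ ZD, so ZD runs at -175°; with |ZD| = 26.6, D = (-5.02, 15.2). ∠ZDB = 77.1° gives DB at 81.7° from the x-axis; with |DB| = 29.9, B = (-0.703, 44.8). ∠DBS = 144.5° gives BS at 46.2° from the x-axis; with |BS| = 21.6, S = (14.2, 60.4). Then |US| = |S − U| = 62.0.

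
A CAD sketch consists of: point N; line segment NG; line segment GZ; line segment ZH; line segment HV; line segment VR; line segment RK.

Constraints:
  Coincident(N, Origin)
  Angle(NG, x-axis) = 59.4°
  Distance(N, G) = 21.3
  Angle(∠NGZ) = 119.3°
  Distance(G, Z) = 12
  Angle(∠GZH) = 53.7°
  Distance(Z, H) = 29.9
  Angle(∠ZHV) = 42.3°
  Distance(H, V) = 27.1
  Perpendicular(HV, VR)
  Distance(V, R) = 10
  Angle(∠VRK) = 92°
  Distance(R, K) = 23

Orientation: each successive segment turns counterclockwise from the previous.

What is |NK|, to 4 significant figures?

15.04

N is at the origin; NG runs at 59.4° with length 21.3, so G = (10.84, 18.33). ∠NGZ = 119.3° gives GZ at 120.1° from the x-axis; with |GZ| = 12.0, Z = (4.824, 28.72). ∠GZH = 53.7° gives ZH at -113.6° from the x-axis; with |ZH| = 29.9, H = (-7.146, 1.316). ∠ZHV = 42.3° gives HV at 24.10° from the x-axis; with |HV| = 27.1, V = (17.59, 12.38). The perpendicularity gives VR at right angles to HV, so VR runs at 114.1°; with |VR| = 10.0, R = (13.51, 21.51). ∠VRK = 92.0° gives RK at -157.9° from the x-axis; with |RK| = 23.0, K = (-7.802, 12.86). Then |NK| = |K − N| = 15.04.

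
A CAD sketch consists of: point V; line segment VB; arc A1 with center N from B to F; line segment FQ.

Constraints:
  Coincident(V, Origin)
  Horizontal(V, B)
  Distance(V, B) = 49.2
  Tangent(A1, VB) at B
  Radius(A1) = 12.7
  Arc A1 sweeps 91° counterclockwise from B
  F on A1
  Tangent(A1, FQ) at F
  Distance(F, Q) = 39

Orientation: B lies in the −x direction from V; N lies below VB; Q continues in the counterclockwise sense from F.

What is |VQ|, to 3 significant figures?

80.3

V is at the origin; V and B share the same y with |VB| = 49.2 and B on the −x side, so B = (-49.2, 0.00). A1 meets VB tangentially, so NB is at right angles to VB, so N = B + (0, -12.7) = (-49.2, -12.7). On A1, B sits at bearing 90° from N; a 91° counterclockwise sweep puts F at bearing 181°, so F = N + 12.7·(cos 181°, sin 181°) = (-61.9, -12.9). The tangent condition forces NF to be normal to FQ, so FQ runs along (−sin 181°, cos 181°); with |FQ| = 39.0, Q = (-61.2, -51.9). Then |VQ| = |Q − V| = 80.3.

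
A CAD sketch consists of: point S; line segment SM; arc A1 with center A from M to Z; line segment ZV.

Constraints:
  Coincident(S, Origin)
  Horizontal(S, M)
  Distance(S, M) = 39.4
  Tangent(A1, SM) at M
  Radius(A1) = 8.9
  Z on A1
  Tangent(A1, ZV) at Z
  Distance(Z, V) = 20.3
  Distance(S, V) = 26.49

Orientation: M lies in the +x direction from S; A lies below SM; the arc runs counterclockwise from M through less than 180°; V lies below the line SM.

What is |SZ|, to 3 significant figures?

32.9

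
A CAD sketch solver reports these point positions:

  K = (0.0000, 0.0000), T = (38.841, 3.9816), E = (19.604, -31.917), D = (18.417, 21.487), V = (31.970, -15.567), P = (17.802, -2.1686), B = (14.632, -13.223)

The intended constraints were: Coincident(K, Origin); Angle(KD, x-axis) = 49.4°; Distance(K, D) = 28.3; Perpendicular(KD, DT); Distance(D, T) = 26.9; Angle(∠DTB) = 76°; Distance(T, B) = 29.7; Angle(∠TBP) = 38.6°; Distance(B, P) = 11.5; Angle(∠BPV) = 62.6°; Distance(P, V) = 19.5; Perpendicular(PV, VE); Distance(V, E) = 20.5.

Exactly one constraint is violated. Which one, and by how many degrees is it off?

Perpendicular(PV, VE) — off by 6.30°.

K = (0.00, 0.00) ✓; KD at 49.40° ✓; |KD| = 28.30 ✓; ∠(KD, DT) = 90.00° ✓; |DT| = 26.90 ✓; ∠DTB = 76.00° ✓; |TB| = 29.70 ✓; ∠TBP = 38.60° ✓; |BP| = 11.50 ✓; ∠BPV = 62.60° ✓; |PV| = 19.50 ✓; ∠(PV, VE) = 83.70° ✗; |VE| = 20.50 ✓.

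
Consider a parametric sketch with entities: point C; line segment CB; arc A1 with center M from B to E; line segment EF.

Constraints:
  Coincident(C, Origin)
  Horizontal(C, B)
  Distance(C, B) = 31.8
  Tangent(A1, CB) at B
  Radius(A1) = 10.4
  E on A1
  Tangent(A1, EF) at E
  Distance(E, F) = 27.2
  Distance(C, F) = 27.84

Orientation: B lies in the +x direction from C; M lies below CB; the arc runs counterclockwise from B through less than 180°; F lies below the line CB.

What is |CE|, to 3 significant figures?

23.7

C is at the origin; CB is horizontal with |CB| = 31.8 and B on the +x side, so B = (31.8, 0.00). A1 meets CB tangentially, so MB is at right angles to CB, so M = B + (0, -10.4) = (31.8, -10.4). Since ME ⟂ EF (tangency), |MF| = √(10.4² + 27.2²) = 29.1 regardless of where E sits on A1. So F lies on both circle(C, 27.84) and circle(M, 29.1); the below-CB intersection is F = (7.70, -26.8). E is the foot of the tangent from F: E = (23.3, -4.45).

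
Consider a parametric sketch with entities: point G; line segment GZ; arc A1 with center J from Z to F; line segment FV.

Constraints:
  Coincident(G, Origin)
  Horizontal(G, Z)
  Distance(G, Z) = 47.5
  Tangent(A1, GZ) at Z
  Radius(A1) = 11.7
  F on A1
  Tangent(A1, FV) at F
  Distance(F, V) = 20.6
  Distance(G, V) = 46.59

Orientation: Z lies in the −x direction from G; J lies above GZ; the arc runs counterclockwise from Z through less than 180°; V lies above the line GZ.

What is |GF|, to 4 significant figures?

37.44

Checks: |JF| = 11.70 ✓; ∠(JF, FV) = 90.00° ✓; |FV| = 20.60 ✓; |GV| = 46.59 ✓.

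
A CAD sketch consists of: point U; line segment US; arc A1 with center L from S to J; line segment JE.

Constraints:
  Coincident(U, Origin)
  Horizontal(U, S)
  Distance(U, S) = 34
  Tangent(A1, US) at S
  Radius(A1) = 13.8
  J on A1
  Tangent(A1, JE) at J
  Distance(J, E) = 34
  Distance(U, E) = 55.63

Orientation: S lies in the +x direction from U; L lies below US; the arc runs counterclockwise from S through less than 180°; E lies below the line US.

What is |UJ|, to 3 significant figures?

25.8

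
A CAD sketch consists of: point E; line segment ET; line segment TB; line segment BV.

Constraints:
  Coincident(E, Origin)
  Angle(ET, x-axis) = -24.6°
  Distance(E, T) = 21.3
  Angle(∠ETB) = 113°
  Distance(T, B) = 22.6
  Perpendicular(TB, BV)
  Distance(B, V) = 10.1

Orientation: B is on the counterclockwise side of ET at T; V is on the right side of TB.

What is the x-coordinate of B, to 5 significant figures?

36.056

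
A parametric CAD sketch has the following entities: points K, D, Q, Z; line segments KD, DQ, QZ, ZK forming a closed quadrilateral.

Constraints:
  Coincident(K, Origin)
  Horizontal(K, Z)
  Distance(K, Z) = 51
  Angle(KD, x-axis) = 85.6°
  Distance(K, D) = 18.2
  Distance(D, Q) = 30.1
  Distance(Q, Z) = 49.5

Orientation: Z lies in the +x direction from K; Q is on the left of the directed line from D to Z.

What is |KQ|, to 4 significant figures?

45.73

K is at the origin; KZ is horizontal with |KZ| = 51.0 and Z in +x, so Z = (51.0, 0). KD runs at 85.6° with |KD| = 18.2, so D = (1.396, 18.15). Q is determined by |DQ| = 30.1 and |QZ| = 49.5 together: it lies at the intersection of circle(D, 30.1) and circle(Z, 49.5). With |DZ| = 52.82, the foot of the radical line on DZ is 11.79 from D and the perpendicular offset is √(30.1² − 11.79²) = 27.69. Taking the left-of-DZ solution: Q = (21.98, 40.10).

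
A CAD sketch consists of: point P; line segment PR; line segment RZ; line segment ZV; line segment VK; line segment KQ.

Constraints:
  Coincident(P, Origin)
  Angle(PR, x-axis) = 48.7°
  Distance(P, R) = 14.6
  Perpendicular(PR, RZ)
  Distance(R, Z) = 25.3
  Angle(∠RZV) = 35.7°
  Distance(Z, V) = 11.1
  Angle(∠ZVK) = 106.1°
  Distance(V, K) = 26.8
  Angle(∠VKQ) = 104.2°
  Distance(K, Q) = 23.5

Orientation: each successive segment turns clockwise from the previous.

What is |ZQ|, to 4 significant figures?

37.65

P is at the origin; PR runs at 48.7° with length 14.6, so R = (9.636, 10.97). PR is perpendicular to RZ, so RZ runs at -41.30°; with |RZ| = 25.3, Z = (28.64, -5.730). ∠RZV = 35.7° gives ZV at 174.4° from the x-axis; with |ZV| = 11.1, V = (17.60, -4.646). ∠ZVK = 106.1° gives VK at 100.5° from the x-axis; with |VK| = 26.8, K = (12.71, 21.70). ∠VKQ = 104.2° gives KQ at 24.70° from the x-axis; with |KQ| = 23.5, Q = (34.06, 31.52). Then |ZQ| = |Q − Z| = 37.65.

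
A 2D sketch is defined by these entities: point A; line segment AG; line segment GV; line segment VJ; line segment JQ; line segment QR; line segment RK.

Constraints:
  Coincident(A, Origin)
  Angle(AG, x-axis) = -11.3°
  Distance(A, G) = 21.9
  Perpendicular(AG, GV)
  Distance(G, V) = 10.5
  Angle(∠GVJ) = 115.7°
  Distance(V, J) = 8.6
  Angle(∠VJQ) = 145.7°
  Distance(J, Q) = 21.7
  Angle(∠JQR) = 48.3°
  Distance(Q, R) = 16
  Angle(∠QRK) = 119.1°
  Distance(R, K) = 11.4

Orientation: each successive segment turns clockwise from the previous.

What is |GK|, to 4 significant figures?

7.947

A is at the origin; AG runs at -11.3° with length 21.9, so G = (21.48, -4.291). AG is perpendicular to GV, so GV runs at -101.3°; with |GV| = 10.5, V = (19.42, -14.59). ∠GVJ = 115.7° gives VJ at -165.6° from the x-axis; with |VJ| = 8.6, J = (11.09, -16.73). ∠VJQ = 145.7° gives JQ at 160.1° from the x-axis; with |JQ| = 21.7, Q = (-9.316, -9.340). ∠JQR = 48.3° gives QR at 28.40° from the x-axis; with |QR| = 16.0, R = (4.758, -1.730). ∠QRK = 119.1° gives RK at -32.50° from the x-axis; with |RK| = 11.4, K = (14.37, -7.855). Then |GK| = |K − G| = 7.947.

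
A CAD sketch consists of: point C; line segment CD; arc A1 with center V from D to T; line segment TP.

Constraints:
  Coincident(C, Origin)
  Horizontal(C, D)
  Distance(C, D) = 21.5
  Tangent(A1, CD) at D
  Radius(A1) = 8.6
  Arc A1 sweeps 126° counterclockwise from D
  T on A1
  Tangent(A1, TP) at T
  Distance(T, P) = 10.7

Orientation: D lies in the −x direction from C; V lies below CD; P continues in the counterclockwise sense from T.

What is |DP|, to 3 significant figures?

22.3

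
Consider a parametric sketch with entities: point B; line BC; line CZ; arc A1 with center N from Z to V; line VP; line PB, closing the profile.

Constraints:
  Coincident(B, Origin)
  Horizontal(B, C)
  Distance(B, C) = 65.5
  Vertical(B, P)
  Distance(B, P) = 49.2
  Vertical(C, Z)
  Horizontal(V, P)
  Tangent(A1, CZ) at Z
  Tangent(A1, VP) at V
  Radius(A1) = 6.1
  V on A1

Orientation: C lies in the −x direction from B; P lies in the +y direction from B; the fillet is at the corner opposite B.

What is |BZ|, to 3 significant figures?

78.4

B is at the origin; B and C share the same y with |BC| = 65.5 and C on the −x side, so C = (-65.5, 0.00). B and P share the same x with |BP| = 49.2 and P on the +y side, so P = (0.00, 49.2). The virtual corner opposite B is at (-65.5, 49.2). The tangent condition forces NZ to be normal to CZ and since A1 is tangent to VP there, NV ⟂ VP, with radius 6.1, so the center N sits 6.1 in from both sides at N = (-59.4, 43.1). That places the tangent points at Z = (-65.5, 43.1) on CZ and V = (-59.4, 49.2) on VP. Then |BZ| = |Z − B| = 78.4.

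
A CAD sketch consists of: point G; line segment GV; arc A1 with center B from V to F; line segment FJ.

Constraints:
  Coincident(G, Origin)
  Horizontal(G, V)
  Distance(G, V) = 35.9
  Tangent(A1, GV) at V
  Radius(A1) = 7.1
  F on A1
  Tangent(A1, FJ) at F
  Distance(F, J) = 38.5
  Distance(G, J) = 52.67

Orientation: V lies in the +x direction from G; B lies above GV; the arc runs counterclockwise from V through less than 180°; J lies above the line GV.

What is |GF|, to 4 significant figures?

43.56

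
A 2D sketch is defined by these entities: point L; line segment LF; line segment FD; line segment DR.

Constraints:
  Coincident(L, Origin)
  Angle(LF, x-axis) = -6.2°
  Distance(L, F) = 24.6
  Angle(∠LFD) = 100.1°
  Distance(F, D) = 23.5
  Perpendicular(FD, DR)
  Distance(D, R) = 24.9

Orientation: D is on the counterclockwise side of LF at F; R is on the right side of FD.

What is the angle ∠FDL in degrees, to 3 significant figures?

41.0°

L is at the origin; LF runs at -6.2° with length 24.6, so F = 24.6·(cos -6.2°, sin -6.2°) = (24.5, -2.66). ∠LFD = 100.1°, so FD runs at -6.2° + (180° − 100.1°) = 73.7° from the x-axis; with |FD| = 23.5, D = F + 23.5·(cos 73.7°, sin 73.7°) = (31.1, 19.9). Then cos ∠FDL = DF·DL / (|DF||DL|), giving 41.0°.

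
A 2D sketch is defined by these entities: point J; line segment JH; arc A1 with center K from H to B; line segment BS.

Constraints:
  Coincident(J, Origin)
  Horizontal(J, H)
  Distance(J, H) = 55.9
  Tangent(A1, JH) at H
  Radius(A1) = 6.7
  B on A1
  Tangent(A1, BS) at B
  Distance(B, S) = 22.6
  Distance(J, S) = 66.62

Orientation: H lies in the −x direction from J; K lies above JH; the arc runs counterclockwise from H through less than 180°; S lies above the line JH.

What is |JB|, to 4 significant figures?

50.75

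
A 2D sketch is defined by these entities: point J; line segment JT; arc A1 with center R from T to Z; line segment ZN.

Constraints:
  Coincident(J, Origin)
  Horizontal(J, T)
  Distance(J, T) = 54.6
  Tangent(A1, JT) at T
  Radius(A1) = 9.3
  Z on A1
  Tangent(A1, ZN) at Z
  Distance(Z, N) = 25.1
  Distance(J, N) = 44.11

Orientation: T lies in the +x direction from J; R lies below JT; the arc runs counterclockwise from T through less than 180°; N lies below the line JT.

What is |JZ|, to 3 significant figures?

46.6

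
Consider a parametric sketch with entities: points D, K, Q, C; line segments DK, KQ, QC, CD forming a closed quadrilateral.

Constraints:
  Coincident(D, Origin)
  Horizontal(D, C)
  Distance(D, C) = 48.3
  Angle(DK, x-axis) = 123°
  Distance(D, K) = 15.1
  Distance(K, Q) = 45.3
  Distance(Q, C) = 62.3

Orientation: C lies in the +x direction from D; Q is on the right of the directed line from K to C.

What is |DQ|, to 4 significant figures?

32.87

Checks: |KQ| = 45.30 ✓; |QC| = 62.30 ✓.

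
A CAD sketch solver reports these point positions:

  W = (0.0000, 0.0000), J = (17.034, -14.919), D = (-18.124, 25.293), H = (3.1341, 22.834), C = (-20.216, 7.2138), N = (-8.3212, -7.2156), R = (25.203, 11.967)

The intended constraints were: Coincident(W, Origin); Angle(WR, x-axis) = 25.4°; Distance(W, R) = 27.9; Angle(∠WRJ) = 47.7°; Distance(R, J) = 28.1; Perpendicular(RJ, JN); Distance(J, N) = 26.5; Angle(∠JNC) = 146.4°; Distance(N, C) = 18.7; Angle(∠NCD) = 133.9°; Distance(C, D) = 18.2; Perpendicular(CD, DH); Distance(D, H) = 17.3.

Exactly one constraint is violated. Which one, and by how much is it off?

Distance(D, H) = 17.3 — off by 4.10.

W = (0.00, 0.00) ✓; WR at 25.40° ✓; |WR| = 27.90 ✓; ∠WRJ = 47.70° ✓; |RJ| = 28.10 ✓; ∠(RJ, JN) = 90.00° ✓; |JN| = 26.50 ✓; ∠JNC = 146.4° ✓; |NC| = 18.70 ✓; ∠NCD = 133.9° ✓; |CD| = 18.20 ✓; ∠(CD, DH) = 90.00° ✓; |DH| = 21.40 ✗.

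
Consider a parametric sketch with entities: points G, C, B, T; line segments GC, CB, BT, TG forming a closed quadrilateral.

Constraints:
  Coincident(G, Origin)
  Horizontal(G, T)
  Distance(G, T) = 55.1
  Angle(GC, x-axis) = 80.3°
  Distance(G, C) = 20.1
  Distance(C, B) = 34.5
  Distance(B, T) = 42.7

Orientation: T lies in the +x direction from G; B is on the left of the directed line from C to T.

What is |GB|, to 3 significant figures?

49.7

Checks: |CB| = 34.50 ✓; |BT| = 42.70 ✓.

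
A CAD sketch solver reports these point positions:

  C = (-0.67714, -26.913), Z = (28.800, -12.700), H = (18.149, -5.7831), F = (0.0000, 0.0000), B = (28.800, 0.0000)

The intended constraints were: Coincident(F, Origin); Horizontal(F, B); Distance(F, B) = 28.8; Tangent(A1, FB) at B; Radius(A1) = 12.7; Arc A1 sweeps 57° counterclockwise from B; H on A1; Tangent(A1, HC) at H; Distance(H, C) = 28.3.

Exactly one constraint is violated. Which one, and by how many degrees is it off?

Tangent(A1, HC) at H — off by 8.70°.

F = (0.00, 0.00) ✓; F.y = 0.00, B.y = 0.00 ✓; |FB| = 28.80 ✓; ∠(ZB, BF) = 90.00° ✓; |ZB| = 12.70 ✓; bearing(Z→H) − bearing(Z→B) = 57.00° ✓; |ZH| = 12.70 ✓; ∠(ZH, HC) = 98.70° ✗; |HC| = 28.30 ✓.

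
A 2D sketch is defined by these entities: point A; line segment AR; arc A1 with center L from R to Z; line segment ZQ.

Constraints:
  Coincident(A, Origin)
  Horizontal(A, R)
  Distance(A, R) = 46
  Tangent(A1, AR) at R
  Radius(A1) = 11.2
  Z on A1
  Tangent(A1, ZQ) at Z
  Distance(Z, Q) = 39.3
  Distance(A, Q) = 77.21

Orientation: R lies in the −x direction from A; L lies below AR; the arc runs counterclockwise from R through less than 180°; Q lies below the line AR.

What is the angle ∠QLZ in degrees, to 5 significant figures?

74.093°

Checks: |LZ| = 11.20 ✓; ∠(LZ, ZQ) = 90.00° ✓; |ZQ| = 39.30 ✓; |AQ| = 77.21 ✓.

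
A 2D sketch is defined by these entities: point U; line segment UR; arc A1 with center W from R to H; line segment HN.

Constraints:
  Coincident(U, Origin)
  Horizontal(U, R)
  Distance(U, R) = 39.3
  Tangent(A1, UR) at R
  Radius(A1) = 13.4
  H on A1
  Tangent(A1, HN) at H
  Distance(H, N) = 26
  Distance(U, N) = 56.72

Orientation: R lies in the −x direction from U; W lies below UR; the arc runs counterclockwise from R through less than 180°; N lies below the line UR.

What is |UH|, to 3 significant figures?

54.7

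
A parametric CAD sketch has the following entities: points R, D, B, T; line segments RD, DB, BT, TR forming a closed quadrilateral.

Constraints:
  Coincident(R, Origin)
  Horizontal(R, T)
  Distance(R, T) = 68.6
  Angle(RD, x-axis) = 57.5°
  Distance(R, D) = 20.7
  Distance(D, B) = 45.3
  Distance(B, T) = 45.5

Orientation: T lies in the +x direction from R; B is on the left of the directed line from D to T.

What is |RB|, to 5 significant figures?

64.582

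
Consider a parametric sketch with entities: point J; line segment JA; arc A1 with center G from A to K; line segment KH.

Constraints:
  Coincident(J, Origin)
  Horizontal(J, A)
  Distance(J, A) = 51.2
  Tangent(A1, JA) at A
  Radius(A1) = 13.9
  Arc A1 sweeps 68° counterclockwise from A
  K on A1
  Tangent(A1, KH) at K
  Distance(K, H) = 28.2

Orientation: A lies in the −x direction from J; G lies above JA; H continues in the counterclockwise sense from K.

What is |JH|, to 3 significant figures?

44.5

J is at the origin; JA is horizontal with |JA| = 51.2 and A on the −x side, so A = (-51.2, 0.00). A1 meets JA tangentially, so GA is at right angles to JA, so G = A + (0, 13.9) = (-51.2, 13.9). On A1, A sits at bearing -90° from G; a 68° counterclockwise sweep puts K at bearing -22°, so K = G + 13.9·(cos -22°, sin -22°) = (-38.3, 8.69). Tangency of A1 to KH means the radius GK is perpendicular to KH, so KH runs along (−sin -22°, cos -22°); with |KH| = 28.2, H = (-27.7, 34.8). Then |JH| = |H − J| = 44.5.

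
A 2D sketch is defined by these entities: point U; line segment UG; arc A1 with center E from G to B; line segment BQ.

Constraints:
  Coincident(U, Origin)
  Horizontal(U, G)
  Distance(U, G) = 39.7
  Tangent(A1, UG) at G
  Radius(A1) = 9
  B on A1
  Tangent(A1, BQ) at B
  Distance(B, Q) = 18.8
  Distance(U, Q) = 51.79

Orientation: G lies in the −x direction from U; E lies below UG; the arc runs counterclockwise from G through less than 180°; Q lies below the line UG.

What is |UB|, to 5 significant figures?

49.677

Checks: |EB| = 9.000 ✓; ∠(EB, BQ) = 90.00° ✓; |BQ| = 18.80 ✓; |UQ| = 51.79 ✓.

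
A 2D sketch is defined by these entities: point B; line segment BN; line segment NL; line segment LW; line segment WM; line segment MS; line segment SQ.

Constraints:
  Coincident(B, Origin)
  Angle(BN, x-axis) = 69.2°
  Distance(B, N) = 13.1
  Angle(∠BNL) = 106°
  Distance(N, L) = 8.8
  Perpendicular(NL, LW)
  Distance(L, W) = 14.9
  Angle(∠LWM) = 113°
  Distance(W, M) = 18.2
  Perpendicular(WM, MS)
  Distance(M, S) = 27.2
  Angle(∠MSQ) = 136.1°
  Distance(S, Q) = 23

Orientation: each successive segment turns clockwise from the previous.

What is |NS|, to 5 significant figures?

18.826

∠LWM = 113.0° gives WM at -161.80° from the x-axis; with |WM| = 18.2, M = (-5.1153, -9.0224). WM ⟂ MS, so MS runs at 108.20°; with |MS| = 27.2, S = (-13.611, 16.817). Then |NS| = |S − N| = 18.826.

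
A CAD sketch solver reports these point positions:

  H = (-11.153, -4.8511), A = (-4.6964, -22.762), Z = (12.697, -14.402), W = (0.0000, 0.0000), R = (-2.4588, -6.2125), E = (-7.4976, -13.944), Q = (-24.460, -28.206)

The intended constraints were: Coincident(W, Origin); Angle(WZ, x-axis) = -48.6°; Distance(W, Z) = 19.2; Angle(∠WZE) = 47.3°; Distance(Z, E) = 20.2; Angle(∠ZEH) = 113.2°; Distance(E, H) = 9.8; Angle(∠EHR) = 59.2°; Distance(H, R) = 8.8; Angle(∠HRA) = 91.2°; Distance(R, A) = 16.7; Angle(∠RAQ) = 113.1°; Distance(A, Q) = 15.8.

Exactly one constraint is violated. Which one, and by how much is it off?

Distance(A, Q) = 15.8 — off by 4.70.

W = (0.00, 0.00) ✓; WZ at -48.60° ✓; |WZ| = 19.20 ✓; ∠WZE = 47.30° ✓; |ZE| = 20.20 ✓; ∠ZEH = 113.2° ✓; |EH| = 9.800 ✓; ∠EHR = 59.20° ✓; |HR| = 8.800 ✓; ∠HRA = 91.20° ✓; |RA| = 16.70 ✓; ∠RAQ = 113.1° ✓; |AQ| = 20.50 ✗.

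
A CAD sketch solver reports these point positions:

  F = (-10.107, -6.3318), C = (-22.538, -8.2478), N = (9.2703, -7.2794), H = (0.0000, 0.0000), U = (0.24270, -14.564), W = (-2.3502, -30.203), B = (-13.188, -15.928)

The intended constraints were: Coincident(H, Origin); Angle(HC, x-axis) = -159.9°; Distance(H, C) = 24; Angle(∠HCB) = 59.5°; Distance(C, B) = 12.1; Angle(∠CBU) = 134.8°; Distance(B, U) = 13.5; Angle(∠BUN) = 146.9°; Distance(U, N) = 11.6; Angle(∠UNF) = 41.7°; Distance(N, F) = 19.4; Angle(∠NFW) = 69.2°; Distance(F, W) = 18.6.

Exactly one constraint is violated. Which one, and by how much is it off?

Distance(F, W) = 18.6 — off by 6.50.

H = (0.00, 0.00) ✓; HC at -159.9° ✓; |HC| = 24.00 ✓; ∠HCB = 59.50° ✓; |CB| = 12.10 ✓; ∠CBU = 134.8° ✓; |BU| = 13.50 ✓; ∠BUN = 146.9° ✓; |UN| = 11.60 ✓; ∠UNF = 41.70° ✓; |NF| = 19.40 ✓; ∠NFW = 69.20° ✓; |FW| = 25.10 ✗.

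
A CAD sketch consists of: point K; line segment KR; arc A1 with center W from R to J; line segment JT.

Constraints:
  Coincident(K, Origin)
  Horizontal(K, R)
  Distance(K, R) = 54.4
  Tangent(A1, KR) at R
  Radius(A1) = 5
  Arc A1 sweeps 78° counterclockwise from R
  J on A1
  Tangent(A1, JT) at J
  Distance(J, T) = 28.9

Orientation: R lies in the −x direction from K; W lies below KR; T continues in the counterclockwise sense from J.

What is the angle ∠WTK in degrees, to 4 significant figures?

41.92°

K is at the origin; K and R share the same y with |KR| = 54.4 and R on the −x side, so R = (-54.40, 0.000). Since A1 is tangent to KR there, WR ⟂ KR, so W = R + (0, -5) = (-54.40, -5.000). On A1, R sits at bearing 90° from W; a 78° counterclockwise sweep puts J at bearing 168°, so J = W + 5.0·(cos 168°, sin 168°) = (-59.29, -3.960). The tangent condition forces WJ to be normal to JT, so JT runs along (−sin 168°, cos 168°); with |JT| = 28.9, T = (-65.30, -32.23). Then cos ∠WTK = TW·TK / (|TW||TK|), giving 41.92°.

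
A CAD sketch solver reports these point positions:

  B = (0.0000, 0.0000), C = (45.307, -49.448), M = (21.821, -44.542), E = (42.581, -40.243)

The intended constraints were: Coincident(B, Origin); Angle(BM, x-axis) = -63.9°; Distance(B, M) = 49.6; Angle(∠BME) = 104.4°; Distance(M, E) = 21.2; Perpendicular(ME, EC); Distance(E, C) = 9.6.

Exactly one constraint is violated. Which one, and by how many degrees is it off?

Perpendicular(ME, EC) — off by 4.80°.

B = (0.00, 0.00) ✓; BM at -63.90° ✓; |BM| = 49.60 ✓; ∠BME = 104.4° ✓; |ME| = 21.20 ✓; ∠(ME, EC) = 85.20° ✗; |EC| = 9.600 ✓.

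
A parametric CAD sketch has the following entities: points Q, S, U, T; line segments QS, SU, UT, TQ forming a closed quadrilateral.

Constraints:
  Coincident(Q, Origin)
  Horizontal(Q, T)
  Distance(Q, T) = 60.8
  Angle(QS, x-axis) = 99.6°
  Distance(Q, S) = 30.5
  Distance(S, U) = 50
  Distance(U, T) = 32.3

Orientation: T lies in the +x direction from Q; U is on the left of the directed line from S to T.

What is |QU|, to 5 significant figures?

52.947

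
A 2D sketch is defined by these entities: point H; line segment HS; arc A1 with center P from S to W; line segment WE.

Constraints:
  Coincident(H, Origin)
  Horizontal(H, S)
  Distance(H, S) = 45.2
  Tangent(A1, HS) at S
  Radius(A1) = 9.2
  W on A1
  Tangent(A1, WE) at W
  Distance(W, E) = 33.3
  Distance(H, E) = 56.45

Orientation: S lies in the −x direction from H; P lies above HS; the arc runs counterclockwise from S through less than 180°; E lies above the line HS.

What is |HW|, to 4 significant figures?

37.22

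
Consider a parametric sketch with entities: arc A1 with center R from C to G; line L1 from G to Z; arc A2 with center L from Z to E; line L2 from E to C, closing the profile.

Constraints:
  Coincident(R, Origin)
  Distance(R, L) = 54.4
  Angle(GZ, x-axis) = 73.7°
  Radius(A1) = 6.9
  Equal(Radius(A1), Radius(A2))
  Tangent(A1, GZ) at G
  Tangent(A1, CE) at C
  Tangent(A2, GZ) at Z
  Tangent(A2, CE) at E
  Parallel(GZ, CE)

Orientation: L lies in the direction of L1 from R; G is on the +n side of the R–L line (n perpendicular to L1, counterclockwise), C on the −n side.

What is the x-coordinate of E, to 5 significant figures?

21.891

The slot axis is L1's direction at 73.7°, so u = (cos 73.7°, sin 73.7°) = (0.28067, 0.95981) and n = (−sin 73.7°, cos 73.7°) = (-0.95981, 0.28067). R is at the origin and L lies 54.4 along u from R, so L = 54.4·u = (15.268, 52.213). Tangency of A1 to both parallel lines with radius 6.9 puts G and C at R ± 6.9·n: G = (-6.6227, 1.9366), C = (6.6227, -1.9366). Equal radii place Z and E the same way about L: Z = L + 6.9·n = (8.6456, 54.150), E = L − 6.9·n = (21.891, 50.277). So E.x = 21.891.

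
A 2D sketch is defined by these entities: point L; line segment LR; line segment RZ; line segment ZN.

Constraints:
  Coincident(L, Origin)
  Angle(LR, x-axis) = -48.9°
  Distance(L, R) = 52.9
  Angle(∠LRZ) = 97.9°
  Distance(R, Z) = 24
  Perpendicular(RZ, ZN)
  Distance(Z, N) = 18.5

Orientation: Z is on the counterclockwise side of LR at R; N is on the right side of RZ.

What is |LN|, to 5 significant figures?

77.488

∠LRZ = 97.9°, so RZ runs at -48.9° + (180° − 97.9°) = 33.200° from the x-axis; with |RZ| = 24.0, Z = R + 24.0·(cos 33.200°, sin 33.200°) = (54.857, -26.722). RZ is perpendicular to ZN; with |ZN| = 18.5 on the right of RZ, N = Z + 18.5·(0.54756, -0.83676) = (64.987, -42.202). Then |LN| = |N − L| = 77.488.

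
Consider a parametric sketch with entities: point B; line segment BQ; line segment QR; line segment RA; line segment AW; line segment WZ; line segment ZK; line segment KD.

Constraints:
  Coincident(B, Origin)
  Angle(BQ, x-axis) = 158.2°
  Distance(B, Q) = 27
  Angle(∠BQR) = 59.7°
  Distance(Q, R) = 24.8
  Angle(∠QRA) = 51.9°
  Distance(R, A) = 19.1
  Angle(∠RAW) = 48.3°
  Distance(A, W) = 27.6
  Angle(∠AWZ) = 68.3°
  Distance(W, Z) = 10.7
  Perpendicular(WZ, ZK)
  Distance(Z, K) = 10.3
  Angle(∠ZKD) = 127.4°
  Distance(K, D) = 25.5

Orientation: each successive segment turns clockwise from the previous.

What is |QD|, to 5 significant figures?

12.917

B is at the origin; BQ runs at 158.2° with length 27.0, so Q = (-25.069, 10.027). ∠BQR = 59.7° gives QR at 37.900° from the x-axis; with |QR| = 24.8, R = (-5.4998, 25.261). ∠QRA = 51.9° gives RA at -90.200° from the x-axis; with |RA| = 19.1, A = (-5.5665, 6.1613). ∠RAW = 48.3° gives AW at 138.10° from the x-axis; with |AW| = 27.6, W = (-26.110, 24.593). ∠AWZ = 68.3° gives WZ at 26.400° from the x-axis; with |WZ| = 10.7, Z = (-16.525, 29.351). WZ ⟂ ZK, so ZK runs at -63.600°; with |ZK| = 10.3, K = (-11.946, 20.125). ∠ZKD = 127.4° gives KD at -116.20° from the x-axis; with |KD| = 25.5, D = (-23.204, -2.7548). Then |QD| = |D − Q| = 12.917.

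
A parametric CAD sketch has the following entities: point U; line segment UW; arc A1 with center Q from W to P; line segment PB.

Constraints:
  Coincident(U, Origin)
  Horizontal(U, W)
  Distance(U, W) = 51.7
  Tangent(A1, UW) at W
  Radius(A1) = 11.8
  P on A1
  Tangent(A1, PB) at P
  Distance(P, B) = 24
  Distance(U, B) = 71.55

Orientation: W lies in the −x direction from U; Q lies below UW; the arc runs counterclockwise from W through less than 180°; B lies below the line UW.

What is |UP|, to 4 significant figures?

64.74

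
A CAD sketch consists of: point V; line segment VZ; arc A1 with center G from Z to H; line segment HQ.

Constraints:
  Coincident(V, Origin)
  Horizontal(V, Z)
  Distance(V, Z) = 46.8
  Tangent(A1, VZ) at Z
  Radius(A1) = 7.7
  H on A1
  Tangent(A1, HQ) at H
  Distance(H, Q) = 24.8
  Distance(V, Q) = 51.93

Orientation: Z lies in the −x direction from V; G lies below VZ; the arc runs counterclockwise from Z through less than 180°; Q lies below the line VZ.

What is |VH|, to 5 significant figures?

54.621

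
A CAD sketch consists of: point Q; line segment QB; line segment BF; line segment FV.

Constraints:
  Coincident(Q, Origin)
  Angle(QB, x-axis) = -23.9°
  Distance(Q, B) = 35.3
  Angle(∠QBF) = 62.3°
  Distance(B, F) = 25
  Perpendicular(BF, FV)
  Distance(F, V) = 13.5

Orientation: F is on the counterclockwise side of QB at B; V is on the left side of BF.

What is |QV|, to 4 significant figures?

19.72

Q is at the origin; QB runs at -23.9° with length 35.3, so B = 35.3·(cos -23.9°, sin -23.9°) = (32.27, -14.30). ∠QBF = 62.3°, so BF runs at -23.9° + (180° − 62.3°) = 93.80° from the x-axis; with |BF| = 25.0, F = B + 25.0·(cos 93.80°, sin 93.80°) = (30.62, 10.64). BF is perpendicular to FV; with |FV| = 13.5 on the left of BF, V = F + 13.5·(-0.9978, -0.06627) = (17.15, 9.749). Then |QV| = |V − Q| = 19.72.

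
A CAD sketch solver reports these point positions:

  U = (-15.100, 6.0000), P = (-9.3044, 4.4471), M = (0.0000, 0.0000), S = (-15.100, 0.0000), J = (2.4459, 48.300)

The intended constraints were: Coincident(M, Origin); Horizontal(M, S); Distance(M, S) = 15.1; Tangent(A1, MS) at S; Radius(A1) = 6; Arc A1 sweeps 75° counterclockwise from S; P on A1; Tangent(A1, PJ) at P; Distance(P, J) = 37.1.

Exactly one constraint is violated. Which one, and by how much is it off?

Distance(P, J) = 37.1 — off by 8.30.

M = (0.00, 0.00) ✓; M.y = 0.00, S.y = 0.00 ✓; |MS| = 15.10 ✓; ∠(US, SM) = 90.00° ✓; |US| = 6.000 ✓; bearing(U→P) − bearing(U→S) = 75.00° ✓; |UP| = 6.000 ✓; ∠(UP, PJ) = 90.00° ✓; |PJ| = 45.40 ✗.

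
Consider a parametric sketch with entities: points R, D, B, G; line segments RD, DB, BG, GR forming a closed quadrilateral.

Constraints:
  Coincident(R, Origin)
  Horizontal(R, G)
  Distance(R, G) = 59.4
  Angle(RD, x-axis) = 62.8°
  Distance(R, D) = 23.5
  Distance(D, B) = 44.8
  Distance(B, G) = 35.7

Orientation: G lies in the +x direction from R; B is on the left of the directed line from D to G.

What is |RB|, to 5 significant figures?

63.779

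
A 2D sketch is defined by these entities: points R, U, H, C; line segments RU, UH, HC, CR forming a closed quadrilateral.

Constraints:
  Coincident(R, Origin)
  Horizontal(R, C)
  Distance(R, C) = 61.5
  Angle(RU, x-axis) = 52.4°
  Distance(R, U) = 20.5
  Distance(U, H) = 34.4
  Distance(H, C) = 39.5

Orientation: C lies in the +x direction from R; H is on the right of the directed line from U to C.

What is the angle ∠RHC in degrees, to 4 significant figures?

124.7°

R is at the origin; RC is horizontal with |RC| = 61.5 and C in +x, so C = (61.5, 0). RU runs at 52.4° with |RU| = 20.5, so U = (12.51, 16.24). H is determined by |UH| = 34.4 and |HC| = 39.5 together: it lies at the intersection of circle(U, 34.4) and circle(C, 39.5). With |UC| = 51.61, the foot of the radical line on UC is 22.16 from U and the perpendicular offset is √(34.4² − 22.16²) = 26.31. Taking the right-of-UC solution: H = (25.26, -15.71).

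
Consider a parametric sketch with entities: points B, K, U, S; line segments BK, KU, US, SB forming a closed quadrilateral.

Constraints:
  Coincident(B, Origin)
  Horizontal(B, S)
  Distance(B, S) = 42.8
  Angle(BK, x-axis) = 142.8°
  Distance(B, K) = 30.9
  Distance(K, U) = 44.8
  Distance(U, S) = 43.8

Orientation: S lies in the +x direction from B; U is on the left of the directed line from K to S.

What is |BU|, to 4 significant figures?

39.23

B is at the origin; BS is horizontal with |BS| = 42.8 and S in +x, so S = (42.8, 0). BK runs at 142.8° with |BK| = 30.9, so K = (-24.61, 18.68). U is determined by |KU| = 44.8 and |US| = 43.8 together: it lies at the intersection of circle(K, 44.8) and circle(S, 43.8). With |KS| = 69.95, the foot of the radical line on KS is 35.61 from K and the perpendicular offset is √(44.8² − 35.61²) = 27.18. Taking the left-of-KS solution: U = (16.96, 35.37).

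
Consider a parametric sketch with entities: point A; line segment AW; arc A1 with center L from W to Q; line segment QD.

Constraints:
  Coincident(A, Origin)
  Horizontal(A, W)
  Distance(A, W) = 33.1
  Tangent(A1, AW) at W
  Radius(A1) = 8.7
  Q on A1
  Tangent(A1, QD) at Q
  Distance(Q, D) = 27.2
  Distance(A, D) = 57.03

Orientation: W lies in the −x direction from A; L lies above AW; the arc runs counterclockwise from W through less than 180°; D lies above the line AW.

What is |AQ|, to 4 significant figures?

30.53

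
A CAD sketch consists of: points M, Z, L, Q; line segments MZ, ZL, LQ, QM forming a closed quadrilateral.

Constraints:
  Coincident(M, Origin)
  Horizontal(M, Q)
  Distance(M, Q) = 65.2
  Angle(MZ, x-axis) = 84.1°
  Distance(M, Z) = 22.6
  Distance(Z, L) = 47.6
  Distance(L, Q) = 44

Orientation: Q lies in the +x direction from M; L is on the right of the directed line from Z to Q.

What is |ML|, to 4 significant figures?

31.88

M is at the origin; MQ is horizontal with |MQ| = 65.2 and Q in +x, so Q = (65.2, 0). MZ runs at 84.1° with |MZ| = 22.6, so Z = (2.323, 22.48). L is determined by |ZL| = 47.6 and |LQ| = 44.0 together: it lies at the intersection of circle(Z, 47.6) and circle(Q, 44.0). With |ZQ| = 66.77, the foot of the radical line on ZQ is 35.86 from Z and the perpendicular offset is √(47.6² − 35.86²) = 31.31. Taking the right-of-ZQ solution: L = (25.55, -19.07).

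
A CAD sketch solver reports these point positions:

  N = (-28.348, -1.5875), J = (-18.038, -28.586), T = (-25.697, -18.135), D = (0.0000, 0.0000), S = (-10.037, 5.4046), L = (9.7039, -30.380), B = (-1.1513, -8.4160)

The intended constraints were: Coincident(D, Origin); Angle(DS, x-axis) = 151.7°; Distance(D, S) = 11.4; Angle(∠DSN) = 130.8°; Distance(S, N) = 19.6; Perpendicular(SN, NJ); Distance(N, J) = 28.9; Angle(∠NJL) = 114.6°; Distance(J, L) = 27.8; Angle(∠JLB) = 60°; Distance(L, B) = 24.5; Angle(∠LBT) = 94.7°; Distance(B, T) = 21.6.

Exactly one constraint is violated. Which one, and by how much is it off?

Distance(B, T) = 21.6 — off by 4.80.

D = (0.00, 0.00) ✓; DS at 151.7° ✓; |DS| = 11.40 ✓; ∠DSN = 130.8° ✓; |SN| = 19.60 ✓; ∠(SN, NJ) = 90.00° ✓; |NJ| = 28.90 ✓; ∠NJL = 114.6° ✓; |JL| = 27.80 ✓; ∠JLB = 60.00° ✓; |LB| = 24.50 ✓; ∠LBT = 94.70° ✓; |BT| = 26.40 ✗.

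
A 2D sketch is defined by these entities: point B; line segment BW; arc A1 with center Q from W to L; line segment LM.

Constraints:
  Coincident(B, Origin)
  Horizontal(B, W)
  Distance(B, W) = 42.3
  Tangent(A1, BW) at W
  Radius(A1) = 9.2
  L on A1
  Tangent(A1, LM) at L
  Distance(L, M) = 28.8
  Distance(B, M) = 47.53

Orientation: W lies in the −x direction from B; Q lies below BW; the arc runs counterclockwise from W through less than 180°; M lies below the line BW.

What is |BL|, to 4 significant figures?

51.50

B is at the origin; BW is horizontal with |BW| = 42.3 and W on the −x side, so W = (-42.30, 0.000). Tangency of A1 to BW means the radius QW is perpendicular to BW, so Q = W + (0, -9.2) = (-42.30, -9.200). Since QL ⟂ LM (tangency), |QM| = √(9.2² + 28.8²) = 30.23 regardless of where L sits on A1. So M lies on both circle(B, 47.53) and circle(Q, 30.23); the below-BW intersection is M = (-30.04, -36.84). L is the foot of the tangent from M: L = (-49.18, -15.31).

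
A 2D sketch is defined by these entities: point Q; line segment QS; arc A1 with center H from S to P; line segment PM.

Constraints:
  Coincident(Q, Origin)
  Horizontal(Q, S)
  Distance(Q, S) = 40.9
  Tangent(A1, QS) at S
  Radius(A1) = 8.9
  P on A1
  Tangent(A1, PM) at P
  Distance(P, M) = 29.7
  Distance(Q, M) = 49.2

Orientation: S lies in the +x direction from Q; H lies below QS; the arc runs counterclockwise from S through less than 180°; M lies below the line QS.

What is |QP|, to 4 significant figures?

33.14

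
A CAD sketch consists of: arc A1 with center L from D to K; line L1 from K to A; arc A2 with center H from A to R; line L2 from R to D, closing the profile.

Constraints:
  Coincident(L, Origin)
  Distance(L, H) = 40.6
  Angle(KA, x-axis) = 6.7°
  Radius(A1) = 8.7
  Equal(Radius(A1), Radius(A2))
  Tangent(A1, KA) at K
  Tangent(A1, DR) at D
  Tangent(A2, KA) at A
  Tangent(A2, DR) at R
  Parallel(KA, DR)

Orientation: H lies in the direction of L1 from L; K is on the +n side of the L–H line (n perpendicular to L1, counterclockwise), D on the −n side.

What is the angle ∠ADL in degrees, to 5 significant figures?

66.801°

Tangency of A1 to both parallel lines with radius 8.7 puts K and D at L ± 8.7·n: K = (-1.0150, 8.6406), D = (1.0150, -8.6406). Equal radii place A and R the same way about H: A = H + 8.7·n = (39.308, 13.377), R = H − 8.7·n = (41.338, -3.9038). Then cos ∠ADL = DA·DL / (|DA||DL|), giving 66.801°.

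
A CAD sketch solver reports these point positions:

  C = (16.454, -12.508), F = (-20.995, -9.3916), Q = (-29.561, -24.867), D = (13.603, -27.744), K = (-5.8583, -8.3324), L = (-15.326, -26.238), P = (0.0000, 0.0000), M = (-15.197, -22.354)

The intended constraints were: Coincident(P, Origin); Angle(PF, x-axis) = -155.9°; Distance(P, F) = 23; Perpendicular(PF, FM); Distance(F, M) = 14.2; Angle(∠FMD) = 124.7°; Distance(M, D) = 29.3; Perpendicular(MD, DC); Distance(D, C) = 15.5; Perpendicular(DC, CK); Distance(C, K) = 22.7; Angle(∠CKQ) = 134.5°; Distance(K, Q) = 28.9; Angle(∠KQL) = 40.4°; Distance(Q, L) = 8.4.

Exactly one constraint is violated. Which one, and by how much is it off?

Distance(Q, L) = 8.4 — off by 5.90.

P = (0.00, 0.00) ✓; PF at -155.9° ✓; |PF| = 23.00 ✓; ∠(PF, FM) = 90.00° ✓; |FM| = 14.20 ✓; ∠FMD = 124.7° ✓; |MD| = 29.30 ✓; ∠(MD, DC) = 90.00° ✓; |DC| = 15.50 ✓; ∠(DC, CK) = 90.00° ✓; |CK| = 22.70 ✓; ∠CKQ = 134.5° ✓; |KQ| = 28.90 ✓; ∠KQL = 40.40° ✓; |QL| = 14.30 ✗.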